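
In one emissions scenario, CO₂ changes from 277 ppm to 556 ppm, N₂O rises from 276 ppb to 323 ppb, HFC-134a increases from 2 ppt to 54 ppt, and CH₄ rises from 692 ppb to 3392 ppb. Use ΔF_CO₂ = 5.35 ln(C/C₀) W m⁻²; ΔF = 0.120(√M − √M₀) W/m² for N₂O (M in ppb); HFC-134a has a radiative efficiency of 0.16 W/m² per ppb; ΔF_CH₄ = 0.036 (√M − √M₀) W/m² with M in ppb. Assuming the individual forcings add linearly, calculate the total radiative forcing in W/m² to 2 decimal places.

ΔF = 5.05 W/m²

CO₂: 5.35 × ln(556/277) = 5.35 × ln(2.00722) = 5.35 × 0.69675 = 3.7276 W/m².
N₂O: 0.120 × (√323 − √276) = 0.120 × (17.9722 − 16.6132) = 0.120 × 1.3590 = 0.1631 W/m².
HFC-134a: Δ = 54 − 2 = 52 ppt = 0.052 ppb; ΔF = 0.16 × 0.052 = 0.0083 W/m².
CH₄: 0.036 × (√3392 − √692) = 0.036 × (58.2409 − 26.3059) = 0.036 × 31.9350 = 1.1497 W/m².
Total ΔF = 3.7276 + 0.1631 + 0.0083 + 1.1497 = 5.0487 W/m².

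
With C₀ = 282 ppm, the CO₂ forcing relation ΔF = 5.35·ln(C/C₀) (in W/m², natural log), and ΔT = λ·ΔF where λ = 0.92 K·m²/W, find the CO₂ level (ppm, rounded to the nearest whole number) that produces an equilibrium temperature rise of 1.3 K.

C ≈ 367 ppm

Required forcing: ΔF = ΔT/λ = 1.3/0.92 = 1.4130 W/m².
Then ln(C/282) = ΔF/5.35 = 1.4130/5.35 = 0.26411.
So C = 282 × e^0.26411 = 282 × 1.30227 = 367.24 ppm.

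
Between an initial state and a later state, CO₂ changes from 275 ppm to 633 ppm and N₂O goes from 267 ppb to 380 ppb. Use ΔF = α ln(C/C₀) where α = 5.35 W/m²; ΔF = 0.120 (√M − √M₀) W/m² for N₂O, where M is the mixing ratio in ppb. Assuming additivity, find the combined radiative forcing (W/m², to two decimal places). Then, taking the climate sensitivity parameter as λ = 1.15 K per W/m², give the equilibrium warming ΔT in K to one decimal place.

ΔF = 4.84 W/m²; ΔT = 5.6 K

CO₂: 5.35 × ln(633/275) = 5.35 × ln(2.30182) = 5.35 × 0.83370 = 4.4603 W/m².
N₂O: 0.120 × (√380 − √267) = 0.120 × (19.4936 − 16.3401) = 0.120 × 3.1535 = 0.3784 W/m².
Total ΔF = 4.4603 + 0.3784 = 4.8387 W/m².
ΔT = λ ΔF = 1.15 × 4.84 = 5.5660 K.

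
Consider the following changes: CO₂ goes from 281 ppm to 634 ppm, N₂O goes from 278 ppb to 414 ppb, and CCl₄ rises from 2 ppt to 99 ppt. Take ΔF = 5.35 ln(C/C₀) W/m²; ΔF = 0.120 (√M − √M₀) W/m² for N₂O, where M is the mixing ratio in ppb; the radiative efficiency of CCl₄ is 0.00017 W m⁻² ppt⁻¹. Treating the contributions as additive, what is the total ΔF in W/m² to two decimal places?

CO₂: 5.35 × ln(634/281) = 5.35 × ln(2.25623) = 5.35 × 0.81370 = 4.3533 W/m².
N₂O: 0.120 × (√414 − √278) = 0.120 × (20.3470 − 16.6733) = 0.120 × 3.6737 = 0.4408 W/m².
CCl₄: ΔF = 0.00017 × (99 − 2) = 0.00017 × 97 = 0.0165 W/m².
Total ΔF = 4.3533 + 0.4408 + 0.0165 = 4.8106 W/m².

ΔF = 4.81 W/m²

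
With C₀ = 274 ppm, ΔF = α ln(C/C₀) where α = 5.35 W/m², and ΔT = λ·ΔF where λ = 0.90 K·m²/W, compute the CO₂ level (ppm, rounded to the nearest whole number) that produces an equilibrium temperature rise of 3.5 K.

C ≈ 567 ppm

Required forcing: ΔF = ΔT/λ = 3.5/0.90 = 3.8889 W/m².
Then ln(C/274) = ΔF/5.35 = 3.8889/5.35 = 0.72690.
So C = 274 × e^0.72690 = 274 × 2.06866 = 566.81 ppm.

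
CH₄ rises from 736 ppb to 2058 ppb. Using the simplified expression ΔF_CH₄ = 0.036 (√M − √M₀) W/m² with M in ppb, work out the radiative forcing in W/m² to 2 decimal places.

ΔF = 0.66 W/m²

CH₄: 0.036 × (√2058 − √736) = 0.036 × (45.3652 − 27.1293) = 0.036 × 18.2359 = 0.6565 W/m².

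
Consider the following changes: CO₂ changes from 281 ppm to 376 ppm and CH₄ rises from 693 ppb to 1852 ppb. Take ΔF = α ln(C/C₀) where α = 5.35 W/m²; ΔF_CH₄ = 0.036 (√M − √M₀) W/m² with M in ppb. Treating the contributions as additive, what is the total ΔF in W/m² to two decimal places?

CO₂: 5.35 × ln(376/281) = 5.35 × ln(1.33808) = 5.35 × 0.29124 = 1.5581 W/m².
CH₄: 0.036 × (√1852 − √693) = 0.036 × (43.0349 − 26.3249) = 0.036 × 16.7100 = 0.6016 W/m².
Total ΔF = 1.5581 + 0.6016 = 2.1597 W/m².

ΔF = 2.16 W/m²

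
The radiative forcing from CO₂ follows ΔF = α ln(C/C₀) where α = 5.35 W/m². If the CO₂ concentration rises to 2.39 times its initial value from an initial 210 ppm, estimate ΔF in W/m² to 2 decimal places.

ΔF = 4.66 W/m²

ΔF = 5.35 × ln(2.39) = 5.35 × 0.87129 = 4.6614 W/m².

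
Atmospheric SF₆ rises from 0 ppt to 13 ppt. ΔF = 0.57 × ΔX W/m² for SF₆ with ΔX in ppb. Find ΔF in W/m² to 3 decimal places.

ΔF = 0.007 W/m²

SF₆: Δ = 13 − 0 = 13 ppt = 0.013 ppb; ΔF = 0.57 × 0.013 = 0.0074 W/m².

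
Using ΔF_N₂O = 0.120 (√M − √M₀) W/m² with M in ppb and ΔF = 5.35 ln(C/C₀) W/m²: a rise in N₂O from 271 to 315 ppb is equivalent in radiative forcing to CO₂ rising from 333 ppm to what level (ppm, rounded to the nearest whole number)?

N₂O forcing: 0.120 × (√315 − √271) = 0.120 × (17.7482 − 16.4621) = 0.120 × 1.2861 = 0.15433 W/m².
Set 5.35 ln(C/333) = 0.15433: ln(C/333) = 0.15433/5.35 = 0.02885, so C = 333 × e^0.02885 = 333 × 1.02927 = 342.75 ppm.

C ≈ 343 ppm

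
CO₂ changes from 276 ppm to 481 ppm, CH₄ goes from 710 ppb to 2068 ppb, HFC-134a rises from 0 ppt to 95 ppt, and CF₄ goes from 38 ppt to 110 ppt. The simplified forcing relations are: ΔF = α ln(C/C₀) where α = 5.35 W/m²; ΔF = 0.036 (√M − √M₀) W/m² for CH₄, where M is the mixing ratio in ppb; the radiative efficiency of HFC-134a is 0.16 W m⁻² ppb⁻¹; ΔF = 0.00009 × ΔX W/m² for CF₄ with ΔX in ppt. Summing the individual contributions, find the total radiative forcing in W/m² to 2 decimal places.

CO₂: 5.35 × ln(481/276) = 5.35 × ln(1.74275) = 5.35 × 0.55546 = 2.9717 W/m².
CH₄: 0.036 × (√2068 − √710) = 0.036 × (45.4753 − 26.6458) = 0.036 × 18.8295 = 0.6779 W/m².
HFC-134a: Δ = 95 − 0 = 95 ppt = 0.095 ppb; ΔF = 0.16 × 0.095 = 0.0152 W/m².
CF₄: ΔF = 0.00009 × (110 − 38) = 0.00009 × 72 = 0.0065 W/m².
Total ΔF = 2.9717 + 0.6779 + 0.0152 + 0.0065 = 3.6713 W/m².

ΔF = 3.67 W/m²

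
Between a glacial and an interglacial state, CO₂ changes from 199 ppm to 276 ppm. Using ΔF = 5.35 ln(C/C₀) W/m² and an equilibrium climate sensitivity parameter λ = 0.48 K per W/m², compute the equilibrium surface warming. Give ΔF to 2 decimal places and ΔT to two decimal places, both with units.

ΔF = 1.75 W/m²; ΔT = 0.84 K

CO₂: 5.35 × ln(276/199) = 5.35 × ln(1.38693) = 5.35 × 0.32709 = 1.7499 W/m².
ΔT = λ ΔF = 0.48 × 1.75 = 0.8400 K.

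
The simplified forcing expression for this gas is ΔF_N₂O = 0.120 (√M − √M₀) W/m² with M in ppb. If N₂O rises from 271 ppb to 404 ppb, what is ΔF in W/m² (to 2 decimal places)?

ΔF = 0.44 W/m²

N₂O: 0.120 × (√404 − √271) = 0.120 × (20.0998 − 16.4621) = 0.120 × 3.6377 = 0.4365 W/m².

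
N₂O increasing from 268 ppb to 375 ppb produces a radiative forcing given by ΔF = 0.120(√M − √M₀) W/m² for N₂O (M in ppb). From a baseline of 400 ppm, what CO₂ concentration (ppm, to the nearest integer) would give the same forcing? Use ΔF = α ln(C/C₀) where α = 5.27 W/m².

C ≈ 428 ppm

N₂O forcing: 0.120 × (√375 − √268) = 0.120 × (19.3649 − 16.3707) = 0.120 × 2.9942 = 0.35930 W/m².
Set 5.27 ln(C/400) = 0.35930: ln(C/400) = 0.35930/5.27 = 0.06818, so C = 400 × e^0.06818 = 400 × 1.07056 = 428.22 ppm.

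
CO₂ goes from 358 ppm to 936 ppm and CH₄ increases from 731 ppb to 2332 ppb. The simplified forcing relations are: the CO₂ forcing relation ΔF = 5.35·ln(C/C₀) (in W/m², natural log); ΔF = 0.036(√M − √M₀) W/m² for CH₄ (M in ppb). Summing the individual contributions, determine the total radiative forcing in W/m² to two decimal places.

CO₂: 5.35 × ln(936/358) = 5.35 × ln(2.61453) = 5.35 × 0.96108 = 5.1418 W/m².
CH₄: 0.036 × (√2332 − √731) = 0.036 × (48.2908 − 27.0370) = 0.036 × 21.2538 = 0.7651 W/m².
Total ΔF = 5.1418 + 0.7651 = 5.9069 W/m².

ΔF = 5.91 W/m²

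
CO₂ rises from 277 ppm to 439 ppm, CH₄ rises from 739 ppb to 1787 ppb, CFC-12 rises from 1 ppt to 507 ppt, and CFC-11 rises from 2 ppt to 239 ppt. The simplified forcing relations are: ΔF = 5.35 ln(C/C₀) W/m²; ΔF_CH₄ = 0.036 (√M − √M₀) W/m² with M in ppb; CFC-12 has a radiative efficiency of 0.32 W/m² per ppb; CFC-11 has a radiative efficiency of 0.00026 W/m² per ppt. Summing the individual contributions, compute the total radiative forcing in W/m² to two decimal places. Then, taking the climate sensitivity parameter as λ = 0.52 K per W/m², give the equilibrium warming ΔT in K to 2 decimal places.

CO₂: 5.35 × ln(439/277) = 5.35 × ln(1.58484) = 5.35 × 0.46048 = 2.4636 W/m².
CH₄: 0.036 × (√1787 − √739) = 0.036 × (42.2729 − 27.1846) = 0.036 × 15.0883 = 0.5432 W/m².
CFC-12: Δ = 507 − 1 = 506 ppt = 0.506 ppb; ΔF = 0.32 × 0.506 = 0.1619 W/m².
CFC-11: ΔF = 0.00026 × (239 − 2) = 0.00026 × 237 = 0.0616 W/m².
Total ΔF = 2.4636 + 0.5432 + 0.1619 + 0.0616 = 3.2303 W/m².
ΔT = λ ΔF = 0.52 × 3.23 = 1.6796 K.

ΔF = 3.23 W/m²; ΔT = 1.68 K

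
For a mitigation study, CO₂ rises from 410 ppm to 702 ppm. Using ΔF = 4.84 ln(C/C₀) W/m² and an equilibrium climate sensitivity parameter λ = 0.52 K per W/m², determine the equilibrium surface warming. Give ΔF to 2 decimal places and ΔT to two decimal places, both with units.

ΔF = 2.60 W/m²; ΔT = 1.35 K

CO₂: 4.84 × ln(702/410) = 4.84 × ln(1.71220) = 4.84 × 0.53778 = 2.6029 W/m².
ΔT = λ ΔF = 0.52 × 2.60 = 1.3520 K.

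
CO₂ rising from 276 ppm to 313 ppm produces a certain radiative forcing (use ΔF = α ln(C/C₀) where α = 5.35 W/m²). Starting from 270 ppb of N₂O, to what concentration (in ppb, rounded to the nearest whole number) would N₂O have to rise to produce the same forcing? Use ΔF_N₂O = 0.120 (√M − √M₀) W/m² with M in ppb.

M ≈ 486 ppb

CO₂ forcing: 5.35 × ln(313/276) = 5.35 × 0.125802 = 0.67304 W/m².
Set 0.120(√M − √270) = 0.67304: √M = 0.67304/0.120 + √270 = 5.6087 + 16.4317 = 22.0404.
M = (22.0404)² = 485.78 ppb.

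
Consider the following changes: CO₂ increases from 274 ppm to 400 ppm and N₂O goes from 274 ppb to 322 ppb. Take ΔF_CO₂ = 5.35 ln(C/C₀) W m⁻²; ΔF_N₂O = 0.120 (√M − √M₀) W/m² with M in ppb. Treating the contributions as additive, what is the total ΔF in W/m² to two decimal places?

CO₂: 5.35 × ln(400/274) = 5.35 × ln(1.45985) = 5.35 × 0.37833 = 2.0241 W/m².
N₂O: 0.120 × (√322 − √274) = 0.120 × (17.9444 − 16.5529) = 0.120 × 1.3915 = 0.1670 W/m².
Total ΔF = 2.0241 + 0.1670 = 2.1911 W/m².

ΔF = 2.19 W/m²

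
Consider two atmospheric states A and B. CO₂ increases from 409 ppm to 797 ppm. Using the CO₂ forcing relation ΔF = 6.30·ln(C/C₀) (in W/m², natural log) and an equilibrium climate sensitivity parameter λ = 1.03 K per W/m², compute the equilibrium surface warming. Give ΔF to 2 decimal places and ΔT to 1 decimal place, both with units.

CO₂: 6.30 × ln(797/409) = 6.30 × ln(1.94866) = 6.30 × 0.66714 = 4.2030 W/m².
ΔT = λ ΔF = 1.03 × 4.20 = 4.3260 K.

ΔF = 4.20 W/m²; ΔT = 4.3 K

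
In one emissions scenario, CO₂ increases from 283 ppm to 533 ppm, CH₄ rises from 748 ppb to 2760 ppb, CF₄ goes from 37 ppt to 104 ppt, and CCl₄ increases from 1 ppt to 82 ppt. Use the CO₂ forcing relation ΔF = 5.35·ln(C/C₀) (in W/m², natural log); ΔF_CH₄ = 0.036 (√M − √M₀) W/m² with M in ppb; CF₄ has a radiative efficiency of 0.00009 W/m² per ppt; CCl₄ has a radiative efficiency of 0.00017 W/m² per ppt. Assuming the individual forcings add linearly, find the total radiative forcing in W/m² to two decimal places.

CO₂: 5.35 × ln(533/283) = 5.35 × ln(1.88339) = 5.35 × 0.63307 = 3.3869 W/m².
CH₄: 0.036 × (√2760 − √748) = 0.036 × (52.5357 − 27.3496) = 0.036 × 25.1861 = 0.9067 W/m².
CF₄: ΔF = 0.00009 × (104 − 37) = 0.00009 × 67 = 0.0060 W/m².
CCl₄: ΔF = 0.00017 × (82 − 1) = 0.00017 × 81 = 0.0138 W/m².
Total ΔF = 3.3869 + 0.9067 + 0.0060 + 0.0138 = 4.3134 W/m².

ΔF = 4.31 W/m²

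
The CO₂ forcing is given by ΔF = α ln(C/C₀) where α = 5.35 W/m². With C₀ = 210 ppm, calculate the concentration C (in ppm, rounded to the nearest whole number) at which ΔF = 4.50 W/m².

C ≈ 487 ppm

Set 5.35 ln(C/210) = 4.50, so ln(C/210) = 4.50/5.35 = 0.84112.
Then C/210 = e^0.84112 = 2.31896, giving C = 210 × 2.31896 = 486.98 ppm.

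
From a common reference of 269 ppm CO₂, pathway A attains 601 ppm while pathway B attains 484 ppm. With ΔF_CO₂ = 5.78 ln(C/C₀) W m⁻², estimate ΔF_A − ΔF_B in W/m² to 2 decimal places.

ΔF_A − ΔF_B = 1.25 W/m²

ΔF_A = 5.78 ln(601/269) = 5.78 × 0.80388 = 4.6464 W/m².
ΔF_B = 5.78 ln(484/269) = 5.78 × 0.58737 = 3.3950 W/m².
Difference: 4.6464 − 3.3950 = 1.2514 W/m².
(Equivalently, ΔF_A − ΔF_B = 5.78 ln(601/484) = 5.78 × 0.21651 = 1.2514 W/m².)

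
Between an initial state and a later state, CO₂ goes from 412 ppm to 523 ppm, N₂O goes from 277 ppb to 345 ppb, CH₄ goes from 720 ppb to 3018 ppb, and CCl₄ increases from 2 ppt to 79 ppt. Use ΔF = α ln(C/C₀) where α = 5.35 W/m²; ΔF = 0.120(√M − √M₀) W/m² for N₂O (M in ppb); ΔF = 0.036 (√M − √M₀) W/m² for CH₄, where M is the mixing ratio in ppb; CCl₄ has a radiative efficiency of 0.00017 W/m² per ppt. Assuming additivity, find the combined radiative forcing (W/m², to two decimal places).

CO₂: 5.35 × ln(523/412) = 5.35 × ln(1.26942) = 5.35 × 0.23856 = 1.2763 W/m².
N₂O: 0.120 × (√345 − √277) = 0.120 × (18.5742 − 16.6433) = 0.120 × 1.9309 = 0.2317 W/m².
CH₄: 0.036 × (√3018 − √720) = 0.036 × (54.9363 − 26.8328) = 0.036 × 28.1035 = 1.0117 W/m².
CCl₄: ΔF = 0.00017 × (79 − 2) = 0.00017 × 77 = 0.0131 W/m².
Total ΔF = 1.2763 + 0.2317 + 1.0117 + 0.0131 = 2.5328 W/m².

ΔF = 2.53 W/m²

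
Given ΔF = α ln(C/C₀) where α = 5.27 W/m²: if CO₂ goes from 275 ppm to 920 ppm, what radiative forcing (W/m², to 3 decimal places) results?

ΔF = 6.364 W/m²

CO₂: 5.27 × ln(920/275) = 5.27 × ln(3.34545) = 5.27 × 1.20760 = 6.3641 W/m².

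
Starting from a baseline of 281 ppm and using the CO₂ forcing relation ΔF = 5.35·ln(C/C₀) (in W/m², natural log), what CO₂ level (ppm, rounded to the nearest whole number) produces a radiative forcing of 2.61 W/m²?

C ≈ 458 ppm

Set 5.35 ln(C/281) = 2.61, so ln(C/281) = 2.61/5.35 = 0.48785.
Then C/281 = e^0.48785 = 1.62881, giving C = 281 × 1.62881 = 457.70 ppm.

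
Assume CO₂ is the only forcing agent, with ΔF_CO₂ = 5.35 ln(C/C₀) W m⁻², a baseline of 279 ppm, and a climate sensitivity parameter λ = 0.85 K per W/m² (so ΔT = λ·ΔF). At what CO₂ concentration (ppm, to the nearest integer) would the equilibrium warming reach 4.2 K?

Required forcing: ΔF = ΔT/λ = 4.2/0.85 = 4.9412 W/m².
Then ln(C/279) = ΔF/5.35 = 4.9412/5.35 = 0.92359.
So C = 279 × e^0.92359 = 279 × 2.51831 = 702.61 ppm.

C ≈ 703 ppm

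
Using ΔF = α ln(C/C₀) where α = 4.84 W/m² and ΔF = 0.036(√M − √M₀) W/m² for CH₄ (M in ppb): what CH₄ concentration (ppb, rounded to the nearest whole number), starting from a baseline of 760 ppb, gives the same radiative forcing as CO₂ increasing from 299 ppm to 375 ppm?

M ≈ 3366 ppb

CO₂ forcing: 4.84 × ln(375/299) = 4.84 × 0.226482 = 1.09617 W/m².
Set 0.036(√M − √760) = 1.09617: √M = 1.09617/0.036 + √760 = 30.4492 + 27.5681 = 58.0173.
M = (58.0173)² = 3366.01 ppb.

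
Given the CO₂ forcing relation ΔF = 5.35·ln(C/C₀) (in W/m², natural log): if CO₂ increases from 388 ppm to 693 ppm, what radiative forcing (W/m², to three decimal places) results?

ΔF = 3.103 W/m²

CO₂: 5.35 × ln(693/388) = 5.35 × ln(1.78608) = 5.35 × 0.58002 = 3.1031 W/m².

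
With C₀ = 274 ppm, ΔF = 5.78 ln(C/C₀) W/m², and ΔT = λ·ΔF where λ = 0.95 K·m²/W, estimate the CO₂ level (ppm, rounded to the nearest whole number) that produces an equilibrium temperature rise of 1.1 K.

C ≈ 335 ppm

Required forcing: ΔF = ΔT/λ = 1.1/0.95 = 1.1579 W/m².
Then ln(C/274) = ΔF/5.78 = 1.1579/5.78 = 0.20033.
So C = 274 × e^0.20033 = 274 × 1.22181 = 334.78 ppm.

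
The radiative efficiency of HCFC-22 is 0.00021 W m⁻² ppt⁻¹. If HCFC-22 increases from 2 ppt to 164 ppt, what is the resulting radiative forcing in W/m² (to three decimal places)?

HCFC-22: ΔF = 0.00021 × (164 − 2) = 0.00021 × 162 = 0.0340 W/m².

ΔF = 0.034 W/m²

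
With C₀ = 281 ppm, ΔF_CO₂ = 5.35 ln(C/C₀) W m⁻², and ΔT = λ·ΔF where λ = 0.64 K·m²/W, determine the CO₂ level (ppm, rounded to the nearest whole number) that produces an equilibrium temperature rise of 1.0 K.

C ≈ 376 ppm

Required forcing: ΔF = ΔT/λ = 1.0/0.64 = 1.5625 W/m².
Then ln(C/281) = ΔF/5.35 = 1.5625/5.35 = 0.29206.
So C = 281 × e^0.29206 = 281 × 1.33918 = 376.31 ppm.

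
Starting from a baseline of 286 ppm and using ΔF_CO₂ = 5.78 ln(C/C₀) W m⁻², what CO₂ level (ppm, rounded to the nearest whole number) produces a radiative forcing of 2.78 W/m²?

C ≈ 463 ppm

Set 5.78 ln(C/286) = 2.78, so ln(C/286) = 2.78/5.78 = 0.48097.
Then C/286 = e^0.48097 = 1.61764, giving C = 286 × 1.61764 = 462.65 ppm.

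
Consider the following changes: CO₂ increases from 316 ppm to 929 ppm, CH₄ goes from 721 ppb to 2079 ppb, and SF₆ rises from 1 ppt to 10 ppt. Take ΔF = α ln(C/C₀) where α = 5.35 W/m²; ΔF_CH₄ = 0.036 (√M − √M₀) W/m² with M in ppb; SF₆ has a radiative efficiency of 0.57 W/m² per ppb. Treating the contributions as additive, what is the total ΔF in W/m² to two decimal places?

CO₂: 5.35 × ln(929/316) = 5.35 × ln(2.93987) = 5.35 × 1.07837 = 5.7693 W/m².
CH₄: 0.036 × (√2079 − √721) = 0.036 × (45.5961 − 26.8514) = 0.036 × 18.7447 = 0.6748 W/m².
SF₆: Δ = 10 − 1 = 9 ppt = 0.009 ppb; ΔF = 0.57 × 0.009 = 0.0051 W/m².
Total ΔF = 5.7693 + 0.6748 + 0.0051 = 6.4492 W/m².

ΔF = 6.45 W/m²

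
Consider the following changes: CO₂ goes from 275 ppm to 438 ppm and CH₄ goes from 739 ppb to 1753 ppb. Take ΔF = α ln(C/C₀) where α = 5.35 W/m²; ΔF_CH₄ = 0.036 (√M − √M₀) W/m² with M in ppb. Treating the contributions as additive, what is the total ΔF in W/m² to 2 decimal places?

CO₂: 5.35 × ln(438/275) = 5.35 × ln(1.59273) = 5.35 × 0.46545 = 2.4902 W/m².
CH₄: 0.036 × (√1753 − √739) = 0.036 × (41.8688 − 27.1846) = 0.036 × 14.6842 = 0.5286 W/m².
Total ΔF = 2.4902 + 0.5286 = 3.0188 W/m².

ΔF = 3.02 W/m²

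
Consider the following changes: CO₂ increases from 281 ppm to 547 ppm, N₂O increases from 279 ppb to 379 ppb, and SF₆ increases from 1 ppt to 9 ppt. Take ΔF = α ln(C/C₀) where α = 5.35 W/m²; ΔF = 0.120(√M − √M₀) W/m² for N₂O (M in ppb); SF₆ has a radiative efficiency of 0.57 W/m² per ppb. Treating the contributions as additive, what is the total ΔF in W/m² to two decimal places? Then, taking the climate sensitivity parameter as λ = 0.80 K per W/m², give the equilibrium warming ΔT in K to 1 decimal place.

ΔF = 3.90 W/m²; ΔT = 3.1 K

CO₂: 5.35 × ln(547/281) = 5.35 × ln(1.94662) = 5.35 × 0.66609 = 3.5636 W/m².
N₂O: 0.120 × (√379 − √279) = 0.120 × (19.4679 − 16.7033) = 0.120 × 2.7646 = 0.3318 W/m².
SF₆: Δ = 9 − 1 = 8 ppt = 0.008 ppb; ΔF = 0.57 × 0.008 = 0.0046 W/m².
Total ΔF = 3.5636 + 0.3318 + 0.0046 = 3.9000 W/m².
ΔT = λ ΔF = 0.80 × 3.90 = 3.1200 K.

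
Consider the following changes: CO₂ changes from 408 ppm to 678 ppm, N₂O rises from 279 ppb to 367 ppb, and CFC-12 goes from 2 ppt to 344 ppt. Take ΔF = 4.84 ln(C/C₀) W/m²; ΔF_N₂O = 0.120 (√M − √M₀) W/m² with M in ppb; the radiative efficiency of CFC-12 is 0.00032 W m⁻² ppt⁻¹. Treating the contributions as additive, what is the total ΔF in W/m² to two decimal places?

ΔF = 2.86 W/m²

CO₂: 4.84 × ln(678/408) = 4.84 × ln(1.66176) = 4.84 × 0.50788 = 2.4581 W/m².
N₂O: 0.120 × (√367 − √279) = 0.120 × (19.1572 − 16.7033) = 0.120 × 2.4539 = 0.2945 W/m².
CFC-12: ΔF = 0.00032 × (344 − 2) = 0.00032 × 342 = 0.1094 W/m².
Total ΔF = 2.4581 + 0.2945 + 0.1094 = 2.8620 W/m².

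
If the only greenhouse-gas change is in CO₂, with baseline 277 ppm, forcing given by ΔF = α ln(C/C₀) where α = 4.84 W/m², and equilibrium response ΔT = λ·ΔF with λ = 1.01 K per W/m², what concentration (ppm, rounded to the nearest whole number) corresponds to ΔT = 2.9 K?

Required forcing: ΔF = ΔT/λ = 2.9/1.01 = 2.8713 W/m².
Then ln(C/277) = ΔF/4.84 = 2.8713/4.84 = 0.59324.
So C = 277 × e^0.59324 = 277 × 1.80984 = 501.33 ppm.

C ≈ 501 ppm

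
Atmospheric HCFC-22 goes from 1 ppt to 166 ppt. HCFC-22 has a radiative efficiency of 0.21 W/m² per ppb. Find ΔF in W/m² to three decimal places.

HCFC-22: Δ = 166 − 1 = 165 ppt = 0.165 ppb; ΔF = 0.21 × 0.165 = 0.0347 W/m².

ΔF = 0.035 W/m²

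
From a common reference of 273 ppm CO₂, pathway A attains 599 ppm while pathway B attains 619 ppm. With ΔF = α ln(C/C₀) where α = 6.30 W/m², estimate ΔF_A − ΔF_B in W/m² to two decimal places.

ΔF_A = 6.30 ln(599/273) = 6.30 × 0.78579 = 4.9505 W/m².
ΔF_B = 6.30 ln(619/273) = 6.30 × 0.81863 = 5.1574 W/m².
Difference: 4.9505 − 5.1574 = -0.2069 W/m².
(Equivalently, ΔF_A − ΔF_B = 6.30 ln(599/619) = 6.30 × -0.03284 = -0.2069 W/m².)

ΔF_A − ΔF_B = -0.21 W/m²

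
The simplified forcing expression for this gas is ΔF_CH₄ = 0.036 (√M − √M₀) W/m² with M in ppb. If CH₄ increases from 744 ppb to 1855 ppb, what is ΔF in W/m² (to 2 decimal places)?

ΔF = 0.57 W/m²

CH₄: 0.036 × (√1855 − √744) = 0.036 × (43.0697 − 27.2764) = 0.036 × 15.7933 = 0.5686 W/m².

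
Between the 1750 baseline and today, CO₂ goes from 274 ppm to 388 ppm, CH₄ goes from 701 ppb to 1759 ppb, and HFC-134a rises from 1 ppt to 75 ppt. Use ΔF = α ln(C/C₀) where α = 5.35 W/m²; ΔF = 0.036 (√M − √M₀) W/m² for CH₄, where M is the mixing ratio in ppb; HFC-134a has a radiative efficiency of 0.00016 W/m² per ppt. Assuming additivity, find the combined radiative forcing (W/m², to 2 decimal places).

ΔF = 2.43 W/m²

CO₂: 5.35 × ln(388/274) = 5.35 × ln(1.41606) = 5.35 × 0.34788 = 1.8612 W/m².
CH₄: 0.036 × (√1759 − √701) = 0.036 × (41.9404 − 26.4764) = 0.036 × 15.4640 = 0.5567 W/m².
HFC-134a: ΔF = 0.00016 × (75 − 1) = 0.00016 × 74 = 0.0118 W/m².
Total ΔF = 1.8612 + 0.5567 + 0.0118 = 2.4297 W/m².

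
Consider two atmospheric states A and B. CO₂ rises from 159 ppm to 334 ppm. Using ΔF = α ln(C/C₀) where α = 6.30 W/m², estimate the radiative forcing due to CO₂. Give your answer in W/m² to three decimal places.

ΔF = 4.676 W/m²

CO₂: 6.30 × ln(334/159) = 6.30 × ln(2.10063) = 6.30 × 0.74224 = 4.6761 W/m².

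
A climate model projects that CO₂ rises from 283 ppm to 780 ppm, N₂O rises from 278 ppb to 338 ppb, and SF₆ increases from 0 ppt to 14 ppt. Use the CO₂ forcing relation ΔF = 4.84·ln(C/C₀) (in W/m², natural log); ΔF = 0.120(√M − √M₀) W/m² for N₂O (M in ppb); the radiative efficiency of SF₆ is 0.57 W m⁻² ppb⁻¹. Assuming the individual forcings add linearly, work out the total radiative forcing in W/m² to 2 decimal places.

CO₂: 4.84 × ln(780/283) = 4.84 × ln(2.75618) = 4.84 × 1.01385 = 4.9070 W/m².
N₂O: 0.120 × (√338 − √278) = 0.120 × (18.3848 − 16.6733) = 0.120 × 1.7115 = 0.2054 W/m².
SF₆: Δ = 14 − 0 = 14 ppt = 0.014 ppb; ΔF = 0.57 × 0.014 = 0.0080 W/m².
Total ΔF = 4.9070 + 0.2054 + 0.0080 = 5.1204 W/m².

ΔF = 5.12 W/m²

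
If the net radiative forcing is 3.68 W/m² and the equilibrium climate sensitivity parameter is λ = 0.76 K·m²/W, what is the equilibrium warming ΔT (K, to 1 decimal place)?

ΔT = λ ΔF = 0.76 × 3.68 = 2.7968 K.

ΔT = 2.8 K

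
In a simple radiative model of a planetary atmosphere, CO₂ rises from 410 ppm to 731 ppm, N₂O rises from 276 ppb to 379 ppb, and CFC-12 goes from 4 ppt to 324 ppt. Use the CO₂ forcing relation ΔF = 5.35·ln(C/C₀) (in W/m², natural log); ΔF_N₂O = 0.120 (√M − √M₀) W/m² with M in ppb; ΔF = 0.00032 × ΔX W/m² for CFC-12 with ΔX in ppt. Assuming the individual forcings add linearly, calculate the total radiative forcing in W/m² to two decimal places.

CO₂: 5.35 × ln(731/410) = 5.35 × ln(1.78293) = 5.35 × 0.57826 = 3.0937 W/m².
N₂O: 0.120 × (√379 − √276) = 0.120 × (19.4679 − 16.6132) = 0.120 × 2.8547 = 0.3426 W/m².
CFC-12: ΔF = 0.00032 × (324 − 4) = 0.00032 × 320 = 0.1024 W/m².
Total ΔF = 3.0937 + 0.3426 + 0.1024 = 3.5387 W/m².

ΔF = 3.54 W/m²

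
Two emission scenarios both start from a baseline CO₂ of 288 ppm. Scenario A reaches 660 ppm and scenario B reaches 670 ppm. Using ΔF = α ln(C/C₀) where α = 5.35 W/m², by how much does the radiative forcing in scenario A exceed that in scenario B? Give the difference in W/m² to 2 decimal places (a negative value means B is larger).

ΔF_A = 5.35 ln(660/288) = 5.35 × 0.82928 = 4.4366 W/m².
ΔF_B = 5.35 ln(670/288) = 5.35 × 0.84432 = 4.5171 W/m².
Difference: 4.4366 − 4.5171 = -0.0805 W/m².
(Equivalently, ΔF_A − ΔF_B = 5.35 ln(660/670) = 5.35 × -0.01504 = -0.0805 W/m².)

ΔF_A − ΔF_B = -0.08 W/m²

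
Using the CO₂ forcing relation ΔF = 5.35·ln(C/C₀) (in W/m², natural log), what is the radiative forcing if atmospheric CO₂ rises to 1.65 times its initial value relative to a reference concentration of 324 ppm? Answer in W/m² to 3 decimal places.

ΔF = 2.679 W/m²

ΔF = 5.35 × ln(1.65) = 5.35 × 0.50078 = 2.6792 W/m².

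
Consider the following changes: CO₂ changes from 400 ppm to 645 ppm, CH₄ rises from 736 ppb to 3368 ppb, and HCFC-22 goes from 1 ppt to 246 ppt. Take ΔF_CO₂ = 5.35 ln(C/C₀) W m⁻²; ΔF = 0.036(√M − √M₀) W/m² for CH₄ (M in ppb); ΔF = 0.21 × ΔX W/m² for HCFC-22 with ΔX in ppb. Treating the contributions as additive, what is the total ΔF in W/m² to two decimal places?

CO₂: 5.35 × ln(645/400) = 5.35 × ln(1.61250) = 5.35 × 0.47779 = 2.5562 W/m².
CH₄: 0.036 × (√3368 − √736) = 0.036 × (58.0345 − 27.1293) = 0.036 × 30.9052 = 1.1126 W/m².
HCFC-22: Δ = 246 − 1 = 245 ppt = 0.245 ppb; ΔF = 0.21 × 0.245 = 0.0515 W/m².
Total ΔF = 2.5562 + 1.1126 + 0.0515 = 3.7203 W/m².

ΔF = 3.72 W/m²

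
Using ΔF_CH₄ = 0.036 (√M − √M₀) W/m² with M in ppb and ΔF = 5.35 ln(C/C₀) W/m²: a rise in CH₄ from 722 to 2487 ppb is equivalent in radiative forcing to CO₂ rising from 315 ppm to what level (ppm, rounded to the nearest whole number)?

CH₄ forcing: 0.036 × (√2487 − √722) = 0.036 × (49.8698 − 26.8701) = 0.036 × 22.9997 = 0.82799 W/m².
Set 5.35 ln(C/315) = 0.82799: ln(C/315) = 0.82799/5.35 = 0.15476, so C = 315 × e^0.15476 = 315 × 1.16738 = 367.72 ppm.

C ≈ 368 ppm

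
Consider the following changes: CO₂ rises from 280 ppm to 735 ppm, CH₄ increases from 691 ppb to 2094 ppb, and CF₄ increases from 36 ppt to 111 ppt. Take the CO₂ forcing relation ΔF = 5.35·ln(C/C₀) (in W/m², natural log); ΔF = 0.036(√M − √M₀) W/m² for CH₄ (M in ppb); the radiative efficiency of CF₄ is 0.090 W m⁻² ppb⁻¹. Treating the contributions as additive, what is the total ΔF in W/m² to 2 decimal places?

CO₂: 5.35 × ln(735/280) = 5.35 × ln(2.62500) = 5.35 × 0.96508 = 5.1632 W/m².
CH₄: 0.036 × (√2094 − √691) = 0.036 × (45.7602 − 26.2869) = 0.036 × 19.4733 = 0.7010 W/m².
CF₄: Δ = 111 − 36 = 75 ppt = 0.075 ppb; ΔF = 0.090 × 0.075 = 0.0068 W/m².
Total ΔF = 5.1632 + 0.7010 + 0.0068 = 5.8710 W/m².

ΔF = 5.87 W/m²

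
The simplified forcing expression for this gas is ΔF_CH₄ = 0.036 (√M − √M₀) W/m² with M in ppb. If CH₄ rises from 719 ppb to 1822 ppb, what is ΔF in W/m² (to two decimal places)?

ΔF = 0.57 W/m²

CH₄: 0.036 × (√1822 − √719) = 0.036 × (42.6849 − 26.8142) = 0.036 × 15.8707 = 0.5713 W/m².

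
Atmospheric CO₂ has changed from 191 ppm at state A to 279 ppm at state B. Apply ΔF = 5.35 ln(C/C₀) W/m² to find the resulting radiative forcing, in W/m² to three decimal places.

ΔF = 2.027 W/m²

CO₂ absorption bands are partially saturated, so forcing scales with the logarithm of the concentration ratio.
CO₂: 5.35 × ln(279/191) = 5.35 × ln(1.46073) = 5.35 × 0.37894 = 2.0273 W/m².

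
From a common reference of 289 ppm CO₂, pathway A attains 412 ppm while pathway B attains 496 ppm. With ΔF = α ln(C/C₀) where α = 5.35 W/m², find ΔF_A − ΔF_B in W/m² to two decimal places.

ΔF_A − ΔF_B = -0.99 W/m²

ΔF_A = 5.35 ln(412/289) = 5.35 × 0.35460 = 1.8971 W/m².
ΔF_B = 5.35 ln(496/289) = 5.35 × 0.54015 = 2.8898 W/m².
Difference: 1.8971 − 2.8898 = -0.9927 W/m².
(Equivalently, ΔF_A − ΔF_B = 5.35 ln(412/496) = 5.35 × -0.18555 = -0.9927 W/m².)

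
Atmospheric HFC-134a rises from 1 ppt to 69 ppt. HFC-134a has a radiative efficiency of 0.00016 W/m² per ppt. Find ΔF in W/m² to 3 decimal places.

ΔF = 0.011 W/m²

HFC-134a: ΔF = 0.00016 × (69 − 1) = 0.00016 × 68 = 0.0109 W/m².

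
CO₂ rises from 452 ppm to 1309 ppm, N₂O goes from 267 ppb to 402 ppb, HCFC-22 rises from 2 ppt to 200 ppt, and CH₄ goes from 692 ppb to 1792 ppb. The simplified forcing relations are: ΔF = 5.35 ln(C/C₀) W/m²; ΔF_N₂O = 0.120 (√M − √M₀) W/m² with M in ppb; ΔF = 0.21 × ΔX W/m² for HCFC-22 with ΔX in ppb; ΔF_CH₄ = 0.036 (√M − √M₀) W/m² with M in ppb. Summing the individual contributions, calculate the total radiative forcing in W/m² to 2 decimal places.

ΔF = 6.75 W/m²

CO₂: 5.35 × ln(1309/452) = 5.35 × ln(2.89602) = 5.35 × 1.06334 = 5.6889 W/m².
N₂O: 0.120 × (√402 − √267) = 0.120 × (20.0499 − 16.3401) = 0.120 × 3.7098 = 0.4452 W/m².
HCFC-22: Δ = 200 − 2 = 198 ppt = 0.198 ppb; ΔF = 0.21 × 0.198 = 0.0416 W/m².
CH₄: 0.036 × (√1792 − √692) = 0.036 × (42.3320 − 26.3059) = 0.036 × 16.0261 = 0.5769 W/m².
Total ΔF = 5.6889 + 0.4452 + 0.0416 + 0.5769 = 6.7526 W/m².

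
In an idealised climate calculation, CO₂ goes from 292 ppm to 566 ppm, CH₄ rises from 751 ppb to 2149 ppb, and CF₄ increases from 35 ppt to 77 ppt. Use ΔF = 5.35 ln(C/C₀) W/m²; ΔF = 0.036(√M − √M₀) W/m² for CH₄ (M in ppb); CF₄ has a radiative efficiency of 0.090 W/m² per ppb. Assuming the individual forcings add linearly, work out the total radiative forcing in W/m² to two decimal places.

ΔF = 4.23 W/m²

CO₂: 5.35 × ln(566/292) = 5.35 × ln(1.93836) = 5.35 × 0.66184 = 3.5408 W/m².
CH₄: 0.036 × (√2149 − √751) = 0.036 × (46.3573 − 27.4044) = 0.036 × 18.9529 = 0.6823 W/m².
CF₄: Δ = 77 − 35 = 42 ppt = 0.042 ppb; ΔF = 0.090 × 0.042 = 0.0038 W/m².
Total ΔF = 3.5408 + 0.6823 + 0.0038 = 4.2269 W/m².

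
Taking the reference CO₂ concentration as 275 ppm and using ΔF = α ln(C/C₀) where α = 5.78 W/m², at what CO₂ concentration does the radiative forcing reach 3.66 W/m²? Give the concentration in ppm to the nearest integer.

C ≈ 518 ppm

Set 5.78 ln(C/275) = 3.66, so ln(C/275) = 3.66/5.78 = 0.63322.
Then C/275 = e^0.63322 = 1.88367, giving C = 275 × 1.88367 = 518.01 ppm.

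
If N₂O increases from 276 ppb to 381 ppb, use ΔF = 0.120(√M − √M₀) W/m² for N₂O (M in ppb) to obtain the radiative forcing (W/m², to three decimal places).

ΔF = 0.349 W/m²

N₂O: 0.120 × (√381 − √276) = 0.120 × (19.5192 − 16.6132) = 0.120 × 2.9060 = 0.3487 W/m².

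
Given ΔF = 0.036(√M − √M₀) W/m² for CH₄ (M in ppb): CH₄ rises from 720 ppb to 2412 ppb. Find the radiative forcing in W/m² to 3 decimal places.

CH₄: 0.036 × (√2412 − √720) = 0.036 × (49.1121 − 26.8328) = 0.036 × 22.2793 = 0.8021 W/m².

ΔF = 0.802 W/m²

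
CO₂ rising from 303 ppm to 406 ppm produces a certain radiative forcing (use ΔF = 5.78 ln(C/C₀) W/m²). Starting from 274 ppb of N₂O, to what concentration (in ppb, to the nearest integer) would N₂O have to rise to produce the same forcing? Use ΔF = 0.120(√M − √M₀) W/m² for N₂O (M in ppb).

CO₂ forcing: 5.78 × ln(406/303) = 5.78 × 0.292620 = 1.69134 W/m².
Set 0.120(√M − √274) = 1.69134: √M = 1.69134/0.120 + √274 = 14.0945 + 16.5529 = 30.6474.
M = (30.6474)² = 939.26 ppb.

M ≈ 939 ppb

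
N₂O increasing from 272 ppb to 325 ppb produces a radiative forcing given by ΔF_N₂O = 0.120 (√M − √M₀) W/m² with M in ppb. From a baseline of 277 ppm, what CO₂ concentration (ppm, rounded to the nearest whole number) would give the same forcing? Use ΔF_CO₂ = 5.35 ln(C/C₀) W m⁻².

N₂O forcing: 0.120 × (√325 − √272) = 0.120 × (18.0278 − 16.4924) = 0.120 × 1.5354 = 0.18425 W/m².
Set 5.35 ln(C/277) = 0.18425: ln(C/277) = 0.18425/5.35 = 0.03444, so C = 277 × e^0.03444 = 277 × 1.03504 = 286.71 ppm.

C ≈ 287 ppm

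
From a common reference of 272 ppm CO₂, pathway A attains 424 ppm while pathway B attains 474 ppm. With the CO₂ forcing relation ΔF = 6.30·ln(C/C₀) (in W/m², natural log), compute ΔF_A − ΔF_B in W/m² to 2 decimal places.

ΔF_A − ΔF_B = -0.70 W/m²

ΔF_A = 6.30 ln(424/272) = 6.30 × 0.44393 = 2.7968 W/m².
ΔF_B = 6.30 ln(474/272) = 6.30 × 0.55541 = 3.4991 W/m².
Difference: 2.7968 − 3.4991 = -0.7023 W/m².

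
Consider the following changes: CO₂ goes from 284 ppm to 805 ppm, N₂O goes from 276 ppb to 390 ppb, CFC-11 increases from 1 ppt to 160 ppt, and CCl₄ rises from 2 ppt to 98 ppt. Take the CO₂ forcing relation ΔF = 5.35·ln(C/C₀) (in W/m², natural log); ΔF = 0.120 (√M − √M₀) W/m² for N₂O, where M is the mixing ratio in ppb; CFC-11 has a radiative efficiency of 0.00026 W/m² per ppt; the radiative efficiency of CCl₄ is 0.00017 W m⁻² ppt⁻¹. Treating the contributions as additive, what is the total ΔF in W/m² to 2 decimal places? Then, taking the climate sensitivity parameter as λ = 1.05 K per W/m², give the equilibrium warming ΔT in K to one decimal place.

CO₂: 5.35 × ln(805/284) = 5.35 × ln(2.83451) = 5.35 × 1.04187 = 5.5740 W/m².
N₂O: 0.120 × (√390 − √276) = 0.120 × (19.7484 − 16.6132) = 0.120 × 3.1352 = 0.3762 W/m².
CFC-11: ΔF = 0.00026 × (160 − 1) = 0.00026 × 159 = 0.0413 W/m².
CCl₄: ΔF = 0.00017 × (98 − 2) = 0.00017 × 96 = 0.0163 W/m².
Total ΔF = 5.5740 + 0.3762 + 0.0413 + 0.0163 = 6.0078 W/m².
ΔT = λ ΔF = 1.05 × 6.01 = 6.3105 K.

ΔF = 6.01 W/m²; ΔT = 6.3 K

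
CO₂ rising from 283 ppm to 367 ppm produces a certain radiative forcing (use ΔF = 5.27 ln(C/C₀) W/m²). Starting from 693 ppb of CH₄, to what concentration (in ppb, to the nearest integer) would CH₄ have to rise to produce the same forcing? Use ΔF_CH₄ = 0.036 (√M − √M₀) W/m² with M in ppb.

M ≈ 4144 ppb

CO₂ forcing: 5.27 × ln(367/283) = 5.27 × 0.259915 = 1.36975 W/m².
Set 0.036(√M − √693) = 1.36975: √M = 1.36975/0.036 + √693 = 38.0486 + 26.3249 = 64.3735.
M = (64.3735)² = 4143.95 ppb.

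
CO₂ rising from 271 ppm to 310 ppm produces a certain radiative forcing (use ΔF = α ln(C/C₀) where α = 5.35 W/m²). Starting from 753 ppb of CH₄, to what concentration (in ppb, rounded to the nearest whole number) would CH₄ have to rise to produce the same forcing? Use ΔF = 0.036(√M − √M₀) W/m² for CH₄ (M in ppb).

M ≈ 2249 ppb

CO₂ forcing: 5.35 × ln(310/271) = 5.35 × 0.134453 = 0.71932 W/m².
Set 0.036(√M − √753) = 0.71932: √M = 0.71932/0.036 + √753 = 19.9811 + 27.4408 = 47.4219.
M = (47.4219)² = 2248.84 ppb.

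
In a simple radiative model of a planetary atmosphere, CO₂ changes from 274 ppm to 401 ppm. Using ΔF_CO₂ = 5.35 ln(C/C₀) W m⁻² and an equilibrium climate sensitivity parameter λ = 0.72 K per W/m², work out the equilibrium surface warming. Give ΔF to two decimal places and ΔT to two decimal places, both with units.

ΔF = 2.04 W/m²; ΔT = 1.47 K

CO₂: 5.35 × ln(401/274) = 5.35 × ln(1.46350) = 5.35 × 0.38083 = 2.0374 W/m².
ΔT = λ ΔF = 0.72 × 2.04 = 1.4688 K.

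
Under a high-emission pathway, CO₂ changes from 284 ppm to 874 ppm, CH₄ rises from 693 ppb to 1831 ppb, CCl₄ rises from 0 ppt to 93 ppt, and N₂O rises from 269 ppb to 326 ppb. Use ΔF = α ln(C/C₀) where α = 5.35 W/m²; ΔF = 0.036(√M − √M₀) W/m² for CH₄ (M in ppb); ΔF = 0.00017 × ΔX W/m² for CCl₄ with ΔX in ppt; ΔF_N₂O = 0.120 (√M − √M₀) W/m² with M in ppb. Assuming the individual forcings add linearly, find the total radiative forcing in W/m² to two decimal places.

CO₂: 5.35 × ln(874/284) = 5.35 × ln(3.07746) = 5.35 × 1.12410 = 6.0139 W/m².
CH₄: 0.036 × (√1831 − √693) = 0.036 × (42.7902 − 26.3249) = 0.036 × 16.4653 = 0.5928 W/m².
CCl₄: ΔF = 0.00017 × (93 − 0) = 0.00017 × 93 = 0.0158 W/m².
N₂O: 0.120 × (√326 − √269) = 0.120 × (18.0555 − 16.4012) = 0.120 × 1.6543 = 0.1985 W/m².
Total ΔF = 6.0139 + 0.5928 + 0.0158 + 0.1985 = 6.8210 W/m².

ΔF = 6.82 W/m²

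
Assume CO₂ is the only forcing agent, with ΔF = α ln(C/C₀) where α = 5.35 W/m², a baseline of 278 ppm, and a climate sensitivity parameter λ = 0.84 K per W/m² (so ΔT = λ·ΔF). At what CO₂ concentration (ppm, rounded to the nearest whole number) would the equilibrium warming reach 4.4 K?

C ≈ 740 ppm

Required forcing: ΔF = ΔT/λ = 4.4/0.84 = 5.2381 W/m².
Then ln(C/278) = ΔF/5.35 = 5.2381/5.35 = 0.97908.
So C = 278 × e^0.97908 = 278 × 2.66201 = 740.04 ppm.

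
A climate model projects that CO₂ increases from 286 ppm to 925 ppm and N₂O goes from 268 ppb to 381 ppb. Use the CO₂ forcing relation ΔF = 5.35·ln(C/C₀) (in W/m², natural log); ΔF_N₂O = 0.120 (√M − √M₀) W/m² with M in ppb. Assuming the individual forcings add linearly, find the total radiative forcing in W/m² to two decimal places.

ΔF = 6.66 W/m²

CO₂: 5.35 × ln(925/286) = 5.35 × ln(3.23427) = 5.35 × 1.17380 = 6.2798 W/m².
N₂O: 0.120 × (√381 − √268) = 0.120 × (19.5192 − 16.3707) = 0.120 × 3.1485 = 0.3778 W/m².
Total ΔF = 6.2798 + 0.3778 = 6.6576 W/m².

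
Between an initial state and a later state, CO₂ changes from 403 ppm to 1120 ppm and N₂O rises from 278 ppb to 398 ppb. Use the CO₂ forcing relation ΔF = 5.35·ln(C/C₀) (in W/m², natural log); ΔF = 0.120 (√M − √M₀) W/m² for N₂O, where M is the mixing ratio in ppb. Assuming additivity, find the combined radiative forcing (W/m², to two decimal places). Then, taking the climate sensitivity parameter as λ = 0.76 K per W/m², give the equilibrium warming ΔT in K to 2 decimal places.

ΔF = 5.86 W/m²; ΔT = 4.45 K

CO₂: 5.35 × ln(1120/403) = 5.35 × ln(2.77916) = 5.35 × 1.02215 = 5.4685 W/m².
N₂O: 0.120 × (√398 − √278) = 0.120 × (19.9499 − 16.6733) = 0.120 × 3.2766 = 0.3932 W/m².
Total ΔF = 5.4685 + 0.3932 = 5.8617 W/m².
ΔT = λ ΔF = 0.76 × 5.86 = 4.4536 K.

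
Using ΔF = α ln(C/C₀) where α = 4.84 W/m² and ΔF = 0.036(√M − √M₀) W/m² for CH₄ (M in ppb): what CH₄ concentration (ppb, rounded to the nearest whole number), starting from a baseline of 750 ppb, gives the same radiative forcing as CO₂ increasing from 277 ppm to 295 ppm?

M ≈ 1285 ppb

CO₂ forcing: 4.84 × ln(295/277) = 4.84 × 0.062958 = 0.30472 W/m².
Set 0.036(√M − √750) = 0.30472: √M = 0.30472/0.036 + √750 = 8.4644 + 27.3861 = 35.8505.
M = (35.8505)² = 1285.26 ppb.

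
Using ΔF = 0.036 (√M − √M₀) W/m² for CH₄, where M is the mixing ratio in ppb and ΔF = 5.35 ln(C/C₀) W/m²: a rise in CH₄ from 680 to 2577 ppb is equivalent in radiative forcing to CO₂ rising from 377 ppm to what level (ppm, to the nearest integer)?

CH₄ forcing: 0.036 × (√2577 − √680) = 0.036 × (50.7642 − 26.0768) = 0.036 × 24.6874 = 0.88875 W/m².
Set 5.35 ln(C/377) = 0.88875: ln(C/377) = 0.88875/5.35 = 0.16612, so C = 377 × e^0.16612 = 377 × 1.18071 = 445.13 ppm.

C ≈ 445 ppm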